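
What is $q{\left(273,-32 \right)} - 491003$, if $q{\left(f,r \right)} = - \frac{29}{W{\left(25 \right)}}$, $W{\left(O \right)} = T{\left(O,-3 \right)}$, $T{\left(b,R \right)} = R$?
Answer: $- \frac{1472980}{3} \approx -4.9099 \cdot 10^{5}$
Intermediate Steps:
$W{\left(O \right)} = -3$
$q{\left(f,r \right)} = \frac{29}{3}$ ($q{\left(f,r \right)} = - \frac{29}{-3} = \left(-29\right) \left(- \frac{1}{3}\right) = \frac{29}{3}$)
$q{\left(273,-32 \right)} - 491003 = \frac{29}{3} - 491003 = - \frac{1472980}{3}$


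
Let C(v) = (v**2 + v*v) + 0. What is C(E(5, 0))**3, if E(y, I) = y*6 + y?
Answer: 14706125000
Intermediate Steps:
E(y, I) = 7*y (E(y, I) = 6*y + y = 7*y)
C(v) = 2*v**2 (C(v) = (v**2 + v**2) + 0 = 2*v**2 + 0 = 2*v**2)
C(E(5, 0))**3 = (2*(7*5)**2)**3 = (2*35**2)**3 = (2*1225)**3 = 2450**3 = 14706125000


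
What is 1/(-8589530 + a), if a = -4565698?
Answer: -1/13155228 ≈ -7.6015e-8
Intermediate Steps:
1/(-8589530 + a) = 1/(-8589530 - 4565698) = 1/(-13155228) = -1/13155228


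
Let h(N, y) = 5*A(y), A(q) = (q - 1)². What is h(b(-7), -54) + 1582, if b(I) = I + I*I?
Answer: 16707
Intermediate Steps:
A(q) = (-1 + q)²
b(I) = I + I²
h(N, y) = 5*(-1 + y)²
h(b(-7), -54) + 1582 = 5*(-1 - 54)² + 1582 = 5*(-55)² + 1582 = 5*3025 + 1582 = 15125 + 1582 = 16707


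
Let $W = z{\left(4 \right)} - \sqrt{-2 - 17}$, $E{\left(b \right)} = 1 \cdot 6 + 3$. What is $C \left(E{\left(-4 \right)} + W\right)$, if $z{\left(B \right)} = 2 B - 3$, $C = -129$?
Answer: $-1806 + 129 i \sqrt{19} \approx -1806.0 + 562.3 i$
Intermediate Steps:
$z{\left(B \right)} = -3 + 2 B$
$E{\left(b \right)} = 9$ ($E{\left(b \right)} = 6 + 3 = 9$)
$W = 5 - i \sqrt{19}$ ($W = \left(-3 + 2 \cdot 4\right) - \sqrt{-2 - 17} = \left(-3 + 8\right) - \sqrt{-19} = 5 - i \sqrt{19} \approx 5.0 - 4.3589 i$)
$C \left(E{\left(-4 \right)} + W\right) = - 129 \left(9 + \left(5 - i \sqrt{19}\right)\right) = - 129 \left(14 - i \sqrt{19}\right) = -1806 + 129 i \sqrt{19}$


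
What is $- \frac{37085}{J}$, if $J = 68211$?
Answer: $- \frac{37085}{68211} \approx -0.54368$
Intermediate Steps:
$- \frac{37085}{J} = - \frac{37085}{68211}$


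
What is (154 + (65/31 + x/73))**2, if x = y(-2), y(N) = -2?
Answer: 124739644225/5121169 ≈ 24358.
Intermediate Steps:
x = -2
(154 + (65/31 + x/73))**2 = (154 + (65/31 - 2/73))**2 = (154 + 4683/2263)**2 = (353185/2263)**2 = 124739644225/5121169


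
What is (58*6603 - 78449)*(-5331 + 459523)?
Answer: 138312818800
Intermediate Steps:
(58*6603 - 78449)*(-5331 + 459523) = (382974 - 78449)*454192 = 304525*454192 = 138312818800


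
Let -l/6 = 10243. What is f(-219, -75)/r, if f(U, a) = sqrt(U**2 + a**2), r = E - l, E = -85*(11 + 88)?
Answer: sqrt(5954)/17681 ≈ 0.0043641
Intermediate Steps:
l = -61458 (l = -6*10243 = -61458)
E = -8415 (E = -85*99 = -8415)
r = 53043 (r = -8415 - 1*(-61458) = -8415 + 61458 = 53043)
f(-219, -75)/r = sqrt((-219)**2 + (-75)**2)/53043 = sqrt(47961 + 5625)*(1/53043) = sqrt(53586)*(1/53043) = (3*sqrt(5954))*(1/53043) = sqrt(5954)/17681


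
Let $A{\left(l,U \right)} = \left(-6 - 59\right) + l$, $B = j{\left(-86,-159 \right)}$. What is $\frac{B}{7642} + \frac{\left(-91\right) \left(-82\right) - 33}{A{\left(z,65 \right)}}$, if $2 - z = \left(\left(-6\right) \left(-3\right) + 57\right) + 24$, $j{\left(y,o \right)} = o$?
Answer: $- \frac{14199544}{309501} \approx -45.879$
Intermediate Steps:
$B = -159$
$z = -97$ ($z = 2 - \left(\left(\left(-6\right) \left(-3\right) + 57\right) + 24\right) = 2 - \left(\left(18 + 57\right) + 24\right) = 2 - \left(75 + 24\right) = 2 - 99 = -97$)
$A{\left(l,U \right)} = -65 + l$
$\frac{B}{7642} + \frac{\left(-91\right) \left(-82\right) - 33}{A{\left(z,65 \right)}} = - \frac{159}{7642} + \frac{\left(-91\right) \left(-82\right) - 33}{-65 - 97} = \left(-159\right) \frac{1}{7642} + \frac{7462 - 33}{-162} = - \frac{159}{7642} + 7429 \left(- \frac{1}{162}\right) = - \frac{159}{7642} - \frac{7429}{162} = - \frac{14199544}{309501}$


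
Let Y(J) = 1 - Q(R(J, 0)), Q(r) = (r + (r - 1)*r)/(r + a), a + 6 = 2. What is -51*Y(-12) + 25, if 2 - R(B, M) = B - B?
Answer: -128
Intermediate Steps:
a = -4 (a = -6 + 2 = -4)
R(B, M) = 2 (R(B, M) = 2 - (B - B) = 2 - 1*0 = 2 + 0 = 2)
Q(r) = (r + r*(-1 + r))/(-4 + r) (Q(r) = (r + (r - 1)*r)/(r - 4) = (r + (-1 + r)*r)/(-4 + r) = (r + r*(-1 + r))/(-4 + r))
Y(J) = 3 (Y(J) = 1 - 2²/(-4 + 2) = 1 - 4/(-2) = 1 - 4*(-1)/2 = 1 - 1*(-2) = 1 + 2 = 3)
-51*Y(-12) + 25 = -51*3 + 25 = -153 + 25 = -128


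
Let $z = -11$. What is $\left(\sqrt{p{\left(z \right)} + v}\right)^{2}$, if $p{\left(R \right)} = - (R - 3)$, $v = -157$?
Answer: $-143$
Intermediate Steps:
$p{\left(R \right)} = 3 - R$ ($p{\left(R \right)} = - (-3 + R) = 3 - R$)
$\left(\sqrt{p{\left(z \right)} + v}\right)^{2} = \left(\sqrt{\left(3 - -11\right) - 157}\right)^{2} = \left(\sqrt{\left(3 + 11\right) - 157}\right)^{2} = \left(\sqrt{14 - 157}\right)^{2} = \left(\sqrt{-143}\right)^{2} = \left(i \sqrt{143}\right)^{2} = -143$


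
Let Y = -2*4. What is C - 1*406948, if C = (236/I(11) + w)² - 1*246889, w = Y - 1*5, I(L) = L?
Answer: -79105628/121 ≈ -6.5377e+5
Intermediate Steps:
Y = -8
w = -13 (w = -8 - 1*5 = -8 - 5 = -13)
C = -29864920/121 (C = (236/11 - 13)² - 1*246889 = (236*(1/11) - 13)² - 246889 = (236/11 - 13)² - 246889 = (93/11)² - 246889 = 8649/121 - 246889 = -29864920/121 ≈ -2.4682e+5)
C - 1*406948 = -29864920/121 - 1*406948 = -29864920/121 - 406948 = -79105628/121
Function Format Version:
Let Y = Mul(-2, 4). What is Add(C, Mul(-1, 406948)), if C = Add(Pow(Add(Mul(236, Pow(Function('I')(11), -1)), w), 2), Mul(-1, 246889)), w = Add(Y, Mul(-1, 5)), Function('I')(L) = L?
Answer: Rational(-79105628, 121) ≈ -6.5377e+5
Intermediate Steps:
Y = -8
w = -13 (w = Add(-8, Mul(-1, 5)) = Add(-8, -5) = -13)
C = Rational(-29864920, 121) (C = Add(Pow(Add(Mul(236, Pow(11, -1)), -13), 2), Mul(-1, 246889)) = Add(Pow(Add(Mul(236, Rational(1, 11)), -13), 2), -246889) = Add(Pow(Add(Rational(236, 11), -13), 2), -246889) = Add(Pow(Rational(93, 11), 2), -246889) = Add(Rational(8649, 121), -246889) = Rational(-29864920, 121) ≈ -2.4682e+5)
Add(C, Mul(-1, 406948)) = Add(Rational(-29864920, 121), Mul(-1, 406948)) = Add(Rational(-29864920, 121), -406948) = Rational(-79105628, 121)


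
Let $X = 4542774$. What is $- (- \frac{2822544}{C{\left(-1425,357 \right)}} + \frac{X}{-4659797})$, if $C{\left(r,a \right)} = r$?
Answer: $- \frac{4382002870206}{2213403575} \approx -1979.8$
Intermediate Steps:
$- (- \frac{2822544}{C{\left(-1425,357 \right)}} + \frac{X}{-4659797}) = - (- \frac{2822544}{-1425} + \frac{4542774}{-4659797}) = - (\left(-2822544\right) \left(- \frac{1}{1425}\right) + 4542774 \left(- \frac{1}{4659797}\right)) = - (\frac{940848}{475} - \frac{4542774}{4659797}) = \left(-1\right) \frac{4382002870206}{2213403575} = - \frac{4382002870206}{2213403575}$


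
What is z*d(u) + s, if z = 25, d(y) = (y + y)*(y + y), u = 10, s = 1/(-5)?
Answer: 49999/5 ≈ 9999.8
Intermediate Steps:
s = -⅕ ≈ -0.20000
d(y) = 4*y² (d(y) = (2*y)*(2*y) = 4*y²)
z*d(u) + s = 25*(4*10²) - ⅕ = 25*(4*100) - ⅕ = 25*400 - ⅕ = 10000 - ⅕ = 49999/5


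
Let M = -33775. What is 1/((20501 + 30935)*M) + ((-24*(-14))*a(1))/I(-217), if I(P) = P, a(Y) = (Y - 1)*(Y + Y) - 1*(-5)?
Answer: -416940216031/53854777900 ≈ -7.7419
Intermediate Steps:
a(Y) = 5 + 2*Y*(-1 + Y) (a(Y) = (-1 + Y)*(2*Y) + 5 = 2*Y*(-1 + Y) + 5 = 5 + 2*Y*(-1 + Y))
1/((20501 + 30935)*M) + ((-24*(-14))*a(1))/I(-217) = 1/((20501 + 30935)*(-33775)) + ((-24*(-14))*(5 - 2*1 + 2*1²))/(-217) = -1/33775/51436 + (336*(5 - 2 + 2*1))*(-1/217) = (1/51436)*(-1/33775) + (336*(5 - 2 + 2))*(-1/217) = -1/1737250900 + (336*5)*(-1/217) = -1/1737250900 + 1680*(-1/217) = -1/1737250900 - 240/31 = -416940216031/53854777900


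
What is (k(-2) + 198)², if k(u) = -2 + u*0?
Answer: 38416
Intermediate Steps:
k(u) = -2 (k(u) = -2 + 0 = -2)
(k(-2) + 198)² = (-2 + 198)² = 196² = 38416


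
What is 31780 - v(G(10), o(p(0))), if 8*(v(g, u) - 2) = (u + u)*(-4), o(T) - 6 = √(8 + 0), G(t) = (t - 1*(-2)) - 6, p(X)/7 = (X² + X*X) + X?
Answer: 31784 + 2*√2 ≈ 31787.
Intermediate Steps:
p(X) = 7*X + 14*X² (p(X) = 7*((X² + X*X) + X) = 7*((X² + X²) + X) = 7*(2*X² + X) = 7*(X + 2*X²) = 7*X + 14*X²)
G(t) = -4 + t (G(t) = (t + 2) - 6 = (2 + t) - 6 = -4 + t)
o(T) = 6 + 2*√2 (o(T) = 6 + √(8 + 0) = 6 + √8 = 6 + 2*√2)
v(g, u) = 2 - u (v(g, u) = 2 + ((u + u)*(-4))/8 = 2 + ((2*u)*(-4))/8 = 2 + (-8*u)/8 = 2 - u)
31780 - v(G(10), o(p(0))) = 31780 - (2 - (6 + 2*√2)) = 31780 - (2 + (-6 - 2*√2)) = 31780 - (-4 - 2*√2) = 31780 + (4 + 2*√2) = 31784 + 2*√2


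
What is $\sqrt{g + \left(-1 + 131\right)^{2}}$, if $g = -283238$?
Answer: $i \sqrt{266338} \approx 516.08 i$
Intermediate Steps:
$\sqrt{g + \left(-1 + 131\right)^{2}} = \sqrt{-283238 + \left(-1 + 131\right)^{2}} = \sqrt{-283238 + 130^{2}} = \sqrt{-283238 + 16900} = \sqrt{-266338} = i \sqrt{266338}$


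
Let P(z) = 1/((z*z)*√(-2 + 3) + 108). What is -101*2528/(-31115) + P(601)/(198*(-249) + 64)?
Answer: 648902708807523/79077139149190 ≈ 8.2059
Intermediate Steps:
P(z) = 1/(108 + z²) (P(z) = 1/(z²*√1 + 108) = 1/(z²*1 + 108) = 1/(z² + 108) = 1/(108 + z²))
-101*2528/(-31115) + P(601)/(198*(-249) + 64) = -101*2528/(-31115) + 1/((108 + 601²)*(198*(-249) + 64)) = -255328*(-1/31115) + 1/((108 + 361201)*(-49302 + 64)) = 255328/31115 + 1/(361309*(-49238)) = 255328/31115 + (1/361309)*(-1/49238) = 255328/31115 - 1/17790132542 = 648902708807523/79077139149190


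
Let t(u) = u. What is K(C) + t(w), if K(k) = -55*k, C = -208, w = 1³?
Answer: 11441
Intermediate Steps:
w = 1
K(C) + t(w) = -55*(-208) + 1 = 11440 + 1 = 11441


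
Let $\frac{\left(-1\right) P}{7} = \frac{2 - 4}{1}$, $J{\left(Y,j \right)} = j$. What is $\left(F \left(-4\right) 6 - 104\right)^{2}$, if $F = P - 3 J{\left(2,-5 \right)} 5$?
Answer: $640292416$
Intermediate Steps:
$P = 14$ ($P = - 7 \frac{2 - 4}{1} = - 7 \left(\left(-2\right) 1\right) = \left(-7\right) \left(-2\right) = 14$)
$F = 1050$ ($F = 14 \left(-3\right) \left(-5\right) 5 = 14 \cdot 15 \cdot 5 = 14 \cdot 75 = 1050$)
$\left(F \left(-4\right) 6 - 104\right)^{2} = \left(1050 \left(-4\right) 6 - 104\right)^{2} = \left(\left(-4200\right) 6 - 104\right)^{2} = \left(-25200 - 104\right)^{2} = \left(-25304\right)^{2} = 640292416$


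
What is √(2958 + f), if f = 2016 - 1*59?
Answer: √4915 ≈ 70.107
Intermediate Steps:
f = 1957 (f = 2016 - 59 = 1957)
√(2958 + f) = √(2958 + 1957) = √4915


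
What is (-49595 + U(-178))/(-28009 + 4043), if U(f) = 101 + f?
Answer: 24836/11983 ≈ 2.0726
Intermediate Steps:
(-49595 + U(-178))/(-28009 + 4043) = (-49595 + (101 - 178))/(-28009 + 4043) = (-49595 - 77)/(-23966) = -49672*(-1/23966) = 24836/11983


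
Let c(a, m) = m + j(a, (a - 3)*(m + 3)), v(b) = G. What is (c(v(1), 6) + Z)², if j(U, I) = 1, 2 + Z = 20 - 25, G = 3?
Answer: 0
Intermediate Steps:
Z = -7 (Z = -2 + (20 - 25) = -2 - 5 = -7)
v(b) = 3
c(a, m) = 1 + m (c(a, m) = m + 1 = 1 + m)
(c(v(1), 6) + Z)² = ((1 + 6) - 7)² = (7 - 7)² = 0² = 0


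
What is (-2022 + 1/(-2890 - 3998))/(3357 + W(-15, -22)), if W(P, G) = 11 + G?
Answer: -13927537/23047248 ≈ -0.60430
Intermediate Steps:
(-2022 + 1/(-2890 - 3998))/(3357 + W(-15, -22)) = (-2022 + 1/(-2890 - 3998))/(3357 + (11 - 22)) = (-2022 + 1/(-6888))/(3357 - 11) = (-2022 - 1/6888)/3346 = -13927537/6888*1/3346 = -13927537/23047248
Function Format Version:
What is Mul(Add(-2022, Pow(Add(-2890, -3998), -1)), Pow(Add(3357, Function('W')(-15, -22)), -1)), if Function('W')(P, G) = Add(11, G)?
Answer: Rational(-13927537, 23047248) ≈ -0.60430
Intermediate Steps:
Mul(Add(-2022, Pow(Add(-2890, -3998), -1)), Pow(Add(3357, Function('W')(-15, -22)), -1)) = Mul(Add(-2022, Pow(Add(-2890, -3998), -1)), Pow(Add(3357, Add(11, -22)), -1)) = Mul(Add(-2022, Pow(-6888, -1)), Pow(Add(3357, -11), -1)) = Mul(Add(-2022, Rational(-1, 6888)), Pow(3346, -1)) = Mul(Rational(-13927537, 6888), Rational(1, 3346)) = Rational(-13927537, 23047248)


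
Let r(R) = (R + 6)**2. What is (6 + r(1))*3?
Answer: 165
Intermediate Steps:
r(R) = (6 + R)**2
(6 + r(1))*3 = (6 + (6 + 1)**2)*3 = (6 + 7**2)*3 = (6 + 49)*3 = 55*3 = 165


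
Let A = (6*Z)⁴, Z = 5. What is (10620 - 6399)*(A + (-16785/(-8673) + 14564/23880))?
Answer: 2809990578284481/821870 ≈ 3.4190e+9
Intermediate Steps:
A = 810000 (A = (6*5)⁴ = 30⁴ = 810000)
(10620 - 6399)*(A + (-16785/(-8673) + 14564/23880)) = (10620 - 6399)*(810000 + (-16785/(-8673) + 14564/23880)) = 4221*(810000 + (-16785*(-1/8673) + 14564*(1/23880))) = 4221*(810000 + (5595/2891 + 3641/5970)) = 4221*(810000 + 43928281/17259270) = 4221*(13980052628281/17259270) = 2809990578284481/821870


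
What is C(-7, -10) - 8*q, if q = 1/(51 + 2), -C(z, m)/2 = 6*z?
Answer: 4444/53 ≈ 83.849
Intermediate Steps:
C(z, m) = -12*z
q = 1/53 ≈ 0.018868
C(-7, -10) - 8*q = -12*(-7) - 8*1/53 = 84 - 8/53 = 4444/53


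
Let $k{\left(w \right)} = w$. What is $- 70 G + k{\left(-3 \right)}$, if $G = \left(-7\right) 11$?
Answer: $5387$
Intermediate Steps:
$G = -77$
$- 70 G + k{\left(-3 \right)} = \left(-70\right) \left(-77\right) - 3 = 5390 - 3 = 5387$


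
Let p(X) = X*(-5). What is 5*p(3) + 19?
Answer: -56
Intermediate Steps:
p(X) = -5*X
5*p(3) + 19 = 5*(-5*3) + 19 = 5*(-15) + 19 = -75 + 19 = -56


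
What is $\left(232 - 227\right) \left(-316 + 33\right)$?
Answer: $-1415$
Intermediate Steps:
$\left(232 - 227\right) \left(-316 + 33\right) = \left(232 - 227\right) \left(-283\right) = 5 \left(-283\right) = -1415$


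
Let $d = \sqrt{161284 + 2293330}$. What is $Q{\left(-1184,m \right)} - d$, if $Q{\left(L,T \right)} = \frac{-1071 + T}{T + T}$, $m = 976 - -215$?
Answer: $\frac{20}{397} - \sqrt{2454614} \approx -1566.7$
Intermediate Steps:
$d = \sqrt{2454614} \approx 1566.7$
$m = 1191$ ($m = 976 + 215 = 1191$)
$Q{\left(L,T \right)} = \frac{-1071 + T}{2 T}$
$Q{\left(-1184,m \right)} - d = \frac{-1071 + 1191}{2 \cdot 1191} - \sqrt{2454614} = \frac{1}{2} \cdot \frac{1}{1191} \cdot 120 - \sqrt{2454614} = \frac{20}{397} - \sqrt{2454614}$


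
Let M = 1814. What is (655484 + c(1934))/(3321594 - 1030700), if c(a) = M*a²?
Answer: 3392830634/1145447 ≈ 2962.0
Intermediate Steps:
c(a) = 1814*a²
(655484 + c(1934))/(3321594 - 1030700) = (655484 + 1814*1934²)/(3321594 - 1030700) = (655484 + 1814*3740356)/2290894 = (655484 + 6785005784)*(1/2290894) = 6785661268*(1/2290894) = 3392830634/1145447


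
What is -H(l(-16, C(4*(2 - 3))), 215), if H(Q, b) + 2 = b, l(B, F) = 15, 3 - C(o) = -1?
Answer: -213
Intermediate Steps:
C(o) = 4 (C(o) = 3 - 1*(-1) = 3 + 1 = 4)
H(Q, b) = -2 + b
-H(l(-16, C(4*(2 - 3))), 215) = -(-2 + 215) = -1*213 = -213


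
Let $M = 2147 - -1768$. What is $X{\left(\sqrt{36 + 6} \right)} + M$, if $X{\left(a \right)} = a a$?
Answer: $3957$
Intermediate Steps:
$X{\left(a \right)} = a^{2}$
$M = 3915$ ($M = 2147 + 1768 = 3915$)
$X{\left(\sqrt{36 + 6} \right)} + M = \left(\sqrt{36 + 6}\right)^{2} + 3915 = \left(\sqrt{42}\right)^{2} + 3915 = 42 + 3915 = 3957$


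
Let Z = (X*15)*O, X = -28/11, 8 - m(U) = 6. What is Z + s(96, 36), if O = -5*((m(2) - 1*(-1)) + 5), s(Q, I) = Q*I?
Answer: 54816/11 ≈ 4983.3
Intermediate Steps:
m(U) = 2 (m(U) = 8 - 1*6 = 8 - 6 = 2)
s(Q, I) = I*Q
O = -40 (O = -5*((2 - 1*(-1)) + 5) = -5*((2 + 1) + 5) = -5*(3 + 5) = -5*8 = -40)
X = -28/11 (X = -28*1/11 = -28/11 ≈ -2.5455)
Z = 16800/11 (Z = -28/11*15*(-40) = -420/11*(-40) = 16800/11 ≈ 1527.3)
Z + s(96, 36) = 16800/11 + 36*96 = 16800/11 + 3456 = 54816/11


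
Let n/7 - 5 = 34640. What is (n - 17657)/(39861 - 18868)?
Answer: 224858/20993 ≈ 10.711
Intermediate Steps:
n = 242515 (n = 35 + 7*34640 = 35 + 242480 = 242515)
(n - 17657)/(39861 - 18868) = (242515 - 17657)/(39861 - 18868) = 224858/20993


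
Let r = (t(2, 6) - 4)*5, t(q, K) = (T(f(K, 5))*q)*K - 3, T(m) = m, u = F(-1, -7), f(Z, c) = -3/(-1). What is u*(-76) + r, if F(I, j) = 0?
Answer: 145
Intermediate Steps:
f(Z, c) = 3 (f(Z, c) = -3*(-1) = 3)
u = 0
t(q, K) = -3 + 3*K*q (t(q, K) = (3*q)*K - 3 = 3*K*q - 3 = -3 + 3*K*q)
r = 145 (r = ((-3 + 3*6*2) - 4)*5 = ((-3 + 36) - 4)*5 = (33 - 4)*5 = 29*5 = 145)
u*(-76) + r = 0*(-76) + 145 = 0 + 145 = 145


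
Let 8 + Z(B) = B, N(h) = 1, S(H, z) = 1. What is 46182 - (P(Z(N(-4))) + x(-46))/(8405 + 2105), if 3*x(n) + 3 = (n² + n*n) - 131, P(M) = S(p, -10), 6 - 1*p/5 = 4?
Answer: 485371453/10510 ≈ 46182.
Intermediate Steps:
p = 10 (p = 30 - 5*4 = 30 - 20 = 10)
Z(B) = -8 + B
P(M) = 1
x(n) = -134/3 + 2*n²/3 (x(n) = -1 + ((n² + n*n) - 131)/3 = -1 + ((n² + n²) - 131)/3 = -1 + (2*n² - 131)/3 = -1 + (-131 + 2*n²)/3 = -1 + (-131/3 + 2*n²/3) = -134/3 + 2*n²/3)
46182 - (P(Z(N(-4))) + x(-46))/(8405 + 2105) = 46182 - (1 + (-134/3 + (⅔)*(-46)²))/(8405 + 2105) = 46182 - (1 + (-134/3 + (⅔)*2116))/10510 = 46182 - (1 + (-134/3 + 4232/3))/10510 = 46182 - (1 + 1366)/10510 = 46182 - 1367/10510 = 485371453/10510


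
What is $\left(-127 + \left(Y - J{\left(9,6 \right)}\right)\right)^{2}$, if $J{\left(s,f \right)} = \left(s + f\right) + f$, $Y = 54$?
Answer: $8836$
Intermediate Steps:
$J{\left(s,f \right)} = s + 2 f$ ($J{\left(s,f \right)} = \left(f + s\right) + f = s + 2 f$)
$\left(-127 + \left(Y - J{\left(9,6 \right)}\right)\right)^{2} = \left(-127 + \left(54 - \left(9 + 2 \cdot 6\right)\right)\right)^{2} = \left(-127 + \left(54 - \left(9 + 12\right)\right)\right)^{2} = \left(-127 + \left(54 - 21\right)\right)^{2} = \left(-127 + 33\right)^{2} = \left(-94\right)^{2} = 8836$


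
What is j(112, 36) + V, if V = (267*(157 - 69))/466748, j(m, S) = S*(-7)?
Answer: -29399250/116687 ≈ -251.95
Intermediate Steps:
j(m, S) = -7*S
V = 5874/116687 (V = (267*88)*(1/466748) = 23496*(1/466748) = 5874/116687 ≈ 0.050340)
j(112, 36) + V = -7*36 + 5874/116687 = -252 + 5874/116687 = -29399250/116687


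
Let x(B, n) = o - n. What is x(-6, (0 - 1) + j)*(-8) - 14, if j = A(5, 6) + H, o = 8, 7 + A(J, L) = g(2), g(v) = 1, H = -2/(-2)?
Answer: -126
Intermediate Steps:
H = 1 (H = -2*(-½) = 1)
A(J, L) = -6 (A(J, L) = -7 + 1 = -6)
j = -5 (j = -6 + 1 = -5)
x(B, n) = 8 - n
x(-6, (0 - 1) + j)*(-8) - 14 = (8 - ((0 - 1) - 5))*(-8) - 14 = (8 - (-1 - 5))*(-8) - 14 = (8 - 1*(-6))*(-8) - 14 = (8 + 6)*(-8) - 14 = 14*(-8) - 14 = -112 - 14 = -126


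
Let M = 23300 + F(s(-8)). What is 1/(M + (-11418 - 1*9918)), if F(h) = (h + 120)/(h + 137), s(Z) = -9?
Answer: 128/251503 ≈ 0.00050894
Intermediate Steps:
F(h) = (120 + h)/(137 + h)
M = 2982511/128 (M = 23300 + (120 - 9)/(137 - 9) = 23300 + 111/128 = 2982511/128 ≈ 23301.)
1/(M + (-11418 - 1*9918)) = 1/(2982511/128 + (-11418 - 1*9918)) = 1/(2982511/128 + (-11418 - 9918)) = 1/(2982511/128 - 21336) = 1/(251503/128) = 128/251503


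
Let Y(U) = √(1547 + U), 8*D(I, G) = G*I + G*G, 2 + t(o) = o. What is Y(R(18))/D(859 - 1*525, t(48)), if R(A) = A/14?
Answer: √75866/15295 ≈ 0.018008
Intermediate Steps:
R(A) = A/14 (R(A) = A*(1/14) = A/14)
t(o) = -2 + o
D(I, G) = G²/8 + G*I/8 (D(I, G) = (G*I + G*G)/8 = (G*I + G²)/8 = (G² + G*I)/8 = G²/8 + G*I/8)
Y(R(18))/D(859 - 1*525, t(48)) = √(1547 + (1/14)*18)/(((-2 + 48)*((-2 + 48) + (859 - 1*525))/8)) = √(1547 + 9/7)/(((⅛)*46*(46 + (859 - 525)))) = √(10838/7)/(((⅛)*46*(46 + 334))) = (√75866/7)/(((⅛)*46*380)) = (√75866/7)/2185 = (√75866/7)*(1/2185) = √75866/15295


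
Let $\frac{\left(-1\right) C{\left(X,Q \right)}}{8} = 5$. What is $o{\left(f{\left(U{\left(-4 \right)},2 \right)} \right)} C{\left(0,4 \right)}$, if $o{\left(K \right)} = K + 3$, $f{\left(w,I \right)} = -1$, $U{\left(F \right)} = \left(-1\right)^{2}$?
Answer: $-80$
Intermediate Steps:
$C{\left(X,Q \right)} = -40$ ($C{\left(X,Q \right)} = \left(-8\right) 5 = -40$)
$U{\left(F \right)} = 1$
$o{\left(K \right)} = 3 + K$
$o{\left(f{\left(U{\left(-4 \right)},2 \right)} \right)} C{\left(0,4 \right)} = \left(3 - 1\right) \left(-40\right) = 2 \left(-40\right) = -80$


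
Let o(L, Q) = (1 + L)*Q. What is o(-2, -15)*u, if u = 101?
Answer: 1515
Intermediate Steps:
o(L, Q) = Q*(1 + L)
o(-2, -15)*u = -15*(1 - 2)*101 = -15*(-1)*101 = 15*101 = 1515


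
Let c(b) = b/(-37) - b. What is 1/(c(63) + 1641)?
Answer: 37/58323 ≈ 0.00063440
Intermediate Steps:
c(b) = -38*b/37 (c(b) = b*(-1/37) - b = -b/37 - b = -38*b/37)
1/(c(63) + 1641) = 1/(-38/37*63 + 1641) = 1/(-2394/37 + 1641) = 1/(58323/37) = 37/58323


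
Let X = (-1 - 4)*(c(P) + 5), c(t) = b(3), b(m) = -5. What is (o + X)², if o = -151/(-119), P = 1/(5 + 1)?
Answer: 22801/14161 ≈ 1.6101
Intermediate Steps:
P = ⅙ (P = 1/6 = ⅙ ≈ 0.16667)
c(t) = -5
o = 151/119 (o = -151*(-1/119) = 151/119 ≈ 1.2689)
X = 0 (X = (-1 - 4)*(-5 + 5) = -5*0 = 0)
(o + X)² = (151/119 + 0)² = (151/119)² = 22801/14161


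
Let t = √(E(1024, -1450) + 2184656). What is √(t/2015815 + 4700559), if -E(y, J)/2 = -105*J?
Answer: √(19100769039011351775 + 4031630*√470039)/2015815 ≈ 2168.1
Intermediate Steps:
E(y, J) = 210*J (E(y, J) = -(-210)*J = 210*J)
t = 2*√470039 (t = √(210*(-1450) + 2184656) = √(-304500 + 2184656) = √1880156 = 2*√470039 ≈ 1371.2)
√(t/2015815 + 4700559) = √((2*√470039)/2015815 + 4700559) = √((2*√470039)*(1/2015815) + 4700559) = √(2*√470039/2015815 + 4700559) = √(4700559 + 2*√470039/2015815)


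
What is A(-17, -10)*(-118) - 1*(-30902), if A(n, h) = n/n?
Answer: 30784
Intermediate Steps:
A(n, h) = 1
A(-17, -10)*(-118) - 1*(-30902) = 1*(-118) - 1*(-30902) = -118 + 30902 = 30784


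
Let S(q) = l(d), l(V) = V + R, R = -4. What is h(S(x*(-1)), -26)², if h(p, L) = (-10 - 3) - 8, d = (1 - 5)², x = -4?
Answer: 441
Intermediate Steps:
d = 16 (d = (-4)² = 16)
l(V) = -4 + V (l(V) = V - 4 = -4 + V)
S(q) = 12 (S(q) = -4 + 16 = 12)
h(p, L) = -21 (h(p, L) = -13 - 8 = -21)
h(S(x*(-1)), -26)² = (-21)² = 441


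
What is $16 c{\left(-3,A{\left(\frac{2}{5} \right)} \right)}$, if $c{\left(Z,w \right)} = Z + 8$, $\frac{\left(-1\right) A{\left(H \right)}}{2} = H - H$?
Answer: $80$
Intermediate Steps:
$A{\left(H \right)} = 0$ ($A{\left(H \right)} = - 2 \left(H - H\right) = \left(-2\right) 0 = 0$)
$c{\left(Z,w \right)} = 8 + Z$
$16 c{\left(-3,A{\left(\frac{2}{5} \right)} \right)} = 16 \left(8 - 3\right) = 16 \cdot 5 = 80$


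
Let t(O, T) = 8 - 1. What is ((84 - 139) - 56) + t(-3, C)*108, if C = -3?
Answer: 645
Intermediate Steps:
t(O, T) = 7
((84 - 139) - 56) + t(-3, C)*108 = ((84 - 139) - 56) + 7*108 = (-55 - 56) + 756 = -111 + 756 = 645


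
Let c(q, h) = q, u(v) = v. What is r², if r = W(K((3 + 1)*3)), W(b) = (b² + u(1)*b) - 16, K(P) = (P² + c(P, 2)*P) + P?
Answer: 8151200656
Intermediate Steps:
K(P) = P + 2*P² (K(P) = (P² + P*P) + P = (P² + P²) + P = 2*P² + P = P + 2*P²)
W(b) = -16 + b + b² (W(b) = (b² + 1*b) - 16 = (b² + b) - 16 = (b + b²) - 16 = -16 + b + b²)
r = 90284 (r = -16 + ((3 + 1)*3)*(1 + 2*((3 + 1)*3)) + (((3 + 1)*3)*(1 + 2*((3 + 1)*3)))² = -16 + (4*3)*(1 + 2*(4*3)) + ((4*3)*(1 + 2*(4*3)))² = -16 + 12*(1 + 2*12) + (12*(1 + 2*12))² = -16 + 12*(1 + 24) + (12*(1 + 24))² = -16 + 12*25 + (12*25)² = -16 + 300 + 300² = -16 + 300 + 90000 = 90284)
r² = 90284² = 8151200656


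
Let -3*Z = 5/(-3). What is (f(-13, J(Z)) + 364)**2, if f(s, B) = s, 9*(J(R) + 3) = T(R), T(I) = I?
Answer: 123201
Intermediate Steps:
Z = 5/9 (Z = -5/(3*(-3)) = -5*(-1)/(3*3) = -1/3*(-5/3) = 5/9 ≈ 0.55556)
J(R) = -3 + R/9
(f(-13, J(Z)) + 364)**2 = (-13 + 364)**2 = 351**2 = 123201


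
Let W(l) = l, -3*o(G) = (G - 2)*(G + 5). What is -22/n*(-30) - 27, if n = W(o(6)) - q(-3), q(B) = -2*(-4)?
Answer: -954/17 ≈ -56.118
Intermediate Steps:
q(B) = 8
o(G) = -(-2 + G)*(5 + G)/3 (o(G) = -(G - 2)*(G + 5)/3 = -(-2 + G)*(5 + G)/3)
n = -68/3 (n = (10/3 - 1*6 - ⅓*6²) - 1*8 = (10/3 - 6 - ⅓*36) - 8 = (10/3 - 6 - 12) - 8 = -44/3 - 8 = -68/3 ≈ -22.667)
-22/n*(-30) - 27 = -22/(-68/3)*(-30) - 27 = -22*(-3/68)*(-30) - 27 = (33/34)*(-30) - 27 = -495/17 - 27 = -954/17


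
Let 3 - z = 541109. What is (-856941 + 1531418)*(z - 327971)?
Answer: -586172447729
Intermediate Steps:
z = -541106 (z = 3 - 1*541109 = 3 - 541109 = -541106)
(-856941 + 1531418)*(z - 327971) = (-856941 + 1531418)*(-541106 - 327971) = 674477*(-869077) = -586172447729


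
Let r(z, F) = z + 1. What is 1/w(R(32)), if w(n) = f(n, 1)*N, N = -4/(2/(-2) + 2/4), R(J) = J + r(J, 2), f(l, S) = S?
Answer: ⅛ ≈ 0.12500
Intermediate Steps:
r(z, F) = 1 + z
R(J) = 1 + 2*J (R(J) = J + (1 + J) = 1 + 2*J)
N = 8 (N = -4/(2*(-½) + 2*(¼)) = -4/(-1 + ½) = -4/(-½) = -4*(-2) = 8)
w(n) = 8 (w(n) = 1*8 = 8)
1/w(R(32)) = 1/8 = ⅛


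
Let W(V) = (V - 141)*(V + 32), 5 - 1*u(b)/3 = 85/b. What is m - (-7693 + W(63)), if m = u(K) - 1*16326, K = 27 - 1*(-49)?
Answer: -92063/76 ≈ -1211.4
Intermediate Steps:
K = 76 (K = 27 + 49 = 76)
u(b) = 15 - 255/b
W(V) = (-141 + V)*(32 + V)
m = -1239891/76 (m = (15 - 255/76) - 1*16326 = (15 - 255*1/76) - 16326 = (15 - 255/76) - 16326 = 885/76 - 16326 = -1239891/76 ≈ -16314.)
m - (-7693 + W(63)) = -1239891/76 - (-7693 + (-4512 + 63² - 109*63)) = -1239891/76 - (-7693 + (-4512 + 3969 - 6867)) = -1239891/76 - (-7693 - 7410) = -1239891/76 - 1*(-15103) = -1239891/76 + 15103 = -92063/76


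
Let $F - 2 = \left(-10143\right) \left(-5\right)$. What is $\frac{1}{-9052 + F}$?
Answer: $\frac{1}{41665} \approx 2.4001 \cdot 10^{-5}$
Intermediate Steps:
$F = 50717$ ($F = 2 - -50715 = 2 + 50715 = 50717$)
$\frac{1}{-9052 + F} = \frac{1}{-9052 + 50717} = \frac{1}{41665}$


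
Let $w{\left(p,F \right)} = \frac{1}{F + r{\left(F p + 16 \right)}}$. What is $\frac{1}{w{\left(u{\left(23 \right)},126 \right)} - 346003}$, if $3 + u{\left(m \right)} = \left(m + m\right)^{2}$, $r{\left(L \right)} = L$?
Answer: $- \frac{266380}{92168279139} \approx -2.8901 \cdot 10^{-6}$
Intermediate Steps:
$u{\left(m \right)} = -3 + 4 m^{2}$ ($u{\left(m \right)} = -3 + \left(m + m\right)^{2} = -3 + \left(2 m\right)^{2} = -3 + 4 m^{2}$)
$w{\left(p,F \right)} = \frac{1}{16 + F + F p}$ ($w{\left(p,F \right)} = \frac{1}{F + \left(F p + 16\right)} = \frac{1}{F + \left(16 + F p\right)} = \frac{1}{16 + F + F p}$)
$\frac{1}{w{\left(u{\left(23 \right)},126 \right)} - 346003} = \frac{1}{\frac{1}{16 + 126 + 126 \left(-3 + 4 \cdot 23^{2}\right)} - 346003} = \frac{1}{\frac{1}{16 + 126 + 126 \left(-3 + 4 \cdot 529\right)} - 346003} = \frac{1}{\frac{1}{16 + 126 + 126 \left(-3 + 2116\right)} - 346003} = \frac{1}{\frac{1}{16 + 126 + 126 \cdot 2113} - 346003} = \frac{1}{\frac{1}{16 + 126 + 266238} - 346003} = \frac{1}{\frac{1}{266380} - 346003} = \frac{1}{- \frac{92168279139}{266380}} = - \frac{266380}{92168279139}$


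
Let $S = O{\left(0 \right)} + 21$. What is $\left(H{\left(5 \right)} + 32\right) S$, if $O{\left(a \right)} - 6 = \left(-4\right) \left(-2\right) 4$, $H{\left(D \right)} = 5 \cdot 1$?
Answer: $2183$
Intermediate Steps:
$H{\left(D \right)} = 5$
$O{\left(a \right)} = 38$ ($O{\left(a \right)} = 6 + \left(-4\right) \left(-2\right) 4 = 6 + 8 \cdot 4 = 6 + 32 = 38$)
$S = 59$ ($S = 38 + 21 = 59$)
$\left(H{\left(5 \right)} + 32\right) S = \left(5 + 32\right) 59 = 37 \cdot 59 = 2183$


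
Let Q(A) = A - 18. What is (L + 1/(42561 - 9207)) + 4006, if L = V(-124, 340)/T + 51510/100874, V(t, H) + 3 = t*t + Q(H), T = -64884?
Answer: 72882559936623845/18192129398172 ≈ 4006.3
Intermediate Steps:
Q(A) = -18 + A
V(t, H) = -21 + H + t**2 (V(t, H) = -3 + (t*t + (-18 + H)) = -3 + (t**2 + (-18 + H)) = -3 + (-18 + H + t**2) = -21 + H + t**2)
L = 879478705/3272554308 (L = (-21 + 340 + (-124)**2)/(-64884) + 51510/100874 = (-21 + 340 + 15376)*(-1/64884) + 51510*(1/100874) = 15695*(-1/64884) + 25755/50437 = -15695/64884 + 25755/50437 = 879478705/3272554308 ≈ 0.26874)
(L + 1/(42561 - 9207)) + 4006 = (879478705/3272554308 + 1/(42561 - 9207)) + 4006 = (879478705/3272554308 + 1/33354) + 4006 = 4889567546813/18192129398172 + 4006 = 72882559936623845/18192129398172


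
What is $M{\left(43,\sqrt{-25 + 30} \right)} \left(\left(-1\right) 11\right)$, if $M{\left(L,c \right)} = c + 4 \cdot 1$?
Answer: $-44 - 11 \sqrt{5} \approx -68.597$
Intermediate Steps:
$M{\left(L,c \right)} = 4 + c$ ($M{\left(L,c \right)} = c + 4 = 4 + c$)
$M{\left(43,\sqrt{-25 + 30} \right)} \left(\left(-1\right) 11\right) = \left(4 + \sqrt{-25 + 30}\right) \left(\left(-1\right) 11\right) = \left(4 + \sqrt{5}\right) \left(-11\right) = -44 - 11 \sqrt{5}$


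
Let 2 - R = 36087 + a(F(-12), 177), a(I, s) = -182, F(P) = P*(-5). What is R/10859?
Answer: -35903/10859 ≈ -3.3063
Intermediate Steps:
F(P) = -5*P
R = -35903 (R = 2 - (36087 - 182) = 2 - 1*35905 = 2 - 35905 = -35903)
R/10859 = -35903/10859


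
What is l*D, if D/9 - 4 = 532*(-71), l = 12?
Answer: -4078944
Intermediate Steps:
D = -339912 (D = 36 + 9*(532*(-71)) = 36 + 9*(-37772) = 36 - 339948 = -339912)
l*D = 12*(-339912) = -4078944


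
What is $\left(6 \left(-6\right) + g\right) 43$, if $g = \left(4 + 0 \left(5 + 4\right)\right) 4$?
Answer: $-860$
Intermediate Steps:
$g = 16$ ($g = \left(4 + 0 \cdot 9\right) 4 = \left(4 + 0\right) 4 = 4 \cdot 4 = 16$)
$\left(6 \left(-6\right) + g\right) 43 = \left(6 \left(-6\right) + 16\right) 43 = \left(-36 + 16\right) 43 = \left(-20\right) 43 = -860$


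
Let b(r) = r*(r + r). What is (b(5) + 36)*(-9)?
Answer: -774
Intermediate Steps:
b(r) = 2*r² (b(r) = r*(2*r) = 2*r²)
(b(5) + 36)*(-9) = (2*5² + 36)*(-9) = (2*25 + 36)*(-9) = (50 + 36)*(-9) = 86*(-9) = -774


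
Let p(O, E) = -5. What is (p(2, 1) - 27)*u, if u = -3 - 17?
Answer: 640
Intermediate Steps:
u = -20
(p(2, 1) - 27)*u = (-5 - 27)*(-20) = -32*(-20) = 640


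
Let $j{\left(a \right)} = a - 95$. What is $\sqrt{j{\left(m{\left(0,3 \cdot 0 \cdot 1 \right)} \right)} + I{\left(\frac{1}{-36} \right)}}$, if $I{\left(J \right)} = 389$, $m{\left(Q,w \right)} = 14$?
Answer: $2 \sqrt{77} \approx 17.55$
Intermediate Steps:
$j{\left(a \right)} = -95 + a$ ($j{\left(a \right)} = a - 95 = -95 + a$)
$\sqrt{j{\left(m{\left(0,3 \cdot 0 \cdot 1 \right)} \right)} + I{\left(\frac{1}{-36} \right)}} = \sqrt{\left(-95 + 14\right) + 389} = \sqrt{-81 + 389} = \sqrt{308} = 2 \sqrt{77}$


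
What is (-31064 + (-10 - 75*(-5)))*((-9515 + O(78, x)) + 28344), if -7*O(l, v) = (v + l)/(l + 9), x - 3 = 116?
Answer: -117338372712/203 ≈ -5.7802e+8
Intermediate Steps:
x = 119 (x = 3 + 116 = 119)
O(l, v) = -(l + v)/(7*(9 + l)) (O(l, v) = -(v + l)/(7*(l + 9)) = -(l + v)/(7*(9 + l)))
(-31064 + (-10 - 75*(-5)))*((-9515 + O(78, x)) + 28344) = (-31064 + (-10 - 75*(-5)))*((-9515 + (-1*78 - 1*119)/(7*(9 + 78))) + 28344) = (-31064 + (-10 + 375))*((-9515 + (⅐)*(-78 - 119)/87) + 28344) = (-31064 + 365)*((-9515 + (⅐)*(1/87)*(-197)) + 28344) = -30699*((-9515 - 197/609) + 28344) = -30699*(-5794832/609 + 28344) = -30699*11466664/609 = -117338372712/203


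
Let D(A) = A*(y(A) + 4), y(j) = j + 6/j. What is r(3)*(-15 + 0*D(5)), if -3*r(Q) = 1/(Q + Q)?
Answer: ⅚ ≈ 0.83333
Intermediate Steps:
D(A) = A*(4 + A + 6/A) (D(A) = A*((A + 6/A) + 4) = A*(4 + A + 6/A))
r(Q) = -1/(6*Q) (r(Q) = -1/(3*(Q + Q)) = -1/(2*Q)/3 = -1/(6*Q))
r(3)*(-15 + 0*D(5)) = (-⅙/3)*(-15 + 0*(6 + 5² + 4*5)) = (-⅙*⅓)*(-15 + 0*(6 + 25 + 20)) = -(-15 + 0*51)/18 = -(-15 + 0)/18 = -1/18*(-15) = ⅚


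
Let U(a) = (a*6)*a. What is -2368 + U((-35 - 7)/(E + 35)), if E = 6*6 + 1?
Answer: -56783/24 ≈ -2366.0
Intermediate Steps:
E = 37 (E = 36 + 1 = 37)
U(a) = 6*a² (U(a) = (6*a)*a = 6*a²)
-2368 + U((-35 - 7)/(E + 35)) = -2368 + 6*((-35 - 7)/(37 + 35))² = -2368 + 6*(-42/72)² = -2368 + 6*(-42*1/72)² = -2368 + 6*(-7/12)² = -2368 + 6*(49/144) = -2368 + 49/24 = -56783/24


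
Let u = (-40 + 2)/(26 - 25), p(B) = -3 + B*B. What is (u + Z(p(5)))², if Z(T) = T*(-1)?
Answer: 3600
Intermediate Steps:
p(B) = -3 + B²
Z(T) = -T
u = -38 (u = -38/1 = -38*1 = -38)
(u + Z(p(5)))² = (-38 - (-3 + 5²))² = (-38 - (-3 + 25))² = (-38 - 1*22)² = (-38 - 22)² = (-60)² = 3600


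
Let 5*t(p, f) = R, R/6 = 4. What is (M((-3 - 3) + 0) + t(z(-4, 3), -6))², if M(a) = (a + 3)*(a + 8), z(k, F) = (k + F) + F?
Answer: 36/25 ≈ 1.4400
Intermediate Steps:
z(k, F) = k + 2*F (z(k, F) = (F + k) + F = k + 2*F)
M(a) = (3 + a)*(8 + a)
R = 24 (R = 6*4 = 24)
t(p, f) = 24/5 (t(p, f) = (⅕)*24 = 24/5)
(M((-3 - 3) + 0) + t(z(-4, 3), -6))² = ((24 + ((-3 - 3) + 0)² + 11*((-3 - 3) + 0)) + 24/5)² = ((24 + (-6 + 0)² + 11*(-6 + 0)) + 24/5)² = ((24 + (-6)² + 11*(-6)) + 24/5)² = ((24 + 36 - 66) + 24/5)² = (-6 + 24/5)² = (-6/5)² = 36/25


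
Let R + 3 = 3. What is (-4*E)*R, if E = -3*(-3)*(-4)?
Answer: 0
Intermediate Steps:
R = 0 (R = -3 + 3 = 0)
E = -36 (E = 9*(-4) = -36)
(-4*E)*R = -4*(-36)*0 = 144*0 = 0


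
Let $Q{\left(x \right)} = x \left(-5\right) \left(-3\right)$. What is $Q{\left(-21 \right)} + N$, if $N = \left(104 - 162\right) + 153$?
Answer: $-220$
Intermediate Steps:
$Q{\left(x \right)} = 15 x$ ($Q{\left(x \right)} = - 5 x \left(-3\right) = 15 x$)
$N = 95$ ($N = -58 + 153 = 95$)
$Q{\left(-21 \right)} + N = 15 \left(-21\right) + 95 = -315 + 95 = -220$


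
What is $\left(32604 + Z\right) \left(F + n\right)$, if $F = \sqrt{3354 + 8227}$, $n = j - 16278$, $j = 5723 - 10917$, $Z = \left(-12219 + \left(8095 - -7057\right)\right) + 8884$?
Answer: $-953807712 + 44421 \sqrt{11581} \approx -9.4903 \cdot 10^{8}$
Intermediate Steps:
$Z = 11817$ ($Z = \left(-12219 + \left(8095 + 7057\right)\right) + 8884 = \left(-12219 + 15152\right) + 8884 = 2933 + 8884 = 11817$)
$j = -5194$ ($j = 5723 - 10917 = -5194$)
$n = -21472$ ($n = -5194 - 16278 = -21472$)
$F = \sqrt{11581} \approx 107.61$
$\left(32604 + Z\right) \left(F + n\right) = \left(32604 + 11817\right) \left(\sqrt{11581} - 21472\right) = 44421 \left(-21472 + \sqrt{11581}\right) = -953807712 + 44421 \sqrt{11581}$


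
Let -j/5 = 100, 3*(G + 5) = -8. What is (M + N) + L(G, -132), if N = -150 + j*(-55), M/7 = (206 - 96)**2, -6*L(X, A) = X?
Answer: 2016923/18 ≈ 1.1205e+5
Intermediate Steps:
G = -23/3 (G = -5 + (1/3)*(-8) = -5 - 8/3 = -23/3 ≈ -7.6667)
L(X, A) = -X/6
j = -500 (j = -5*100 = -500)
M = 84700 (M = 7*(206 - 96)**2 = 7*110**2 = 7*12100 = 84700)
N = 27350 (N = -150 - 500*(-55) = -150 + 27500 = 27350)
(M + N) + L(G, -132) = (84700 + 27350) - 1/6*(-23/3) = 112050 + 23/18 = 2016923/18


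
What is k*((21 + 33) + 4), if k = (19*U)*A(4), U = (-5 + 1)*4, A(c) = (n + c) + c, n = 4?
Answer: -211584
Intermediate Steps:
A(c) = 4 + 2*c (A(c) = (4 + c) + c = 4 + 2*c)
U = -16 (U = -4*4 = -16)
k = -3648 (k = (19*(-16))*(4 + 2*4) = -304*(4 + 8) = -304*12 = -3648)
k*((21 + 33) + 4) = -3648*((21 + 33) + 4) = -3648*(54 + 4) = -3648*58 = -211584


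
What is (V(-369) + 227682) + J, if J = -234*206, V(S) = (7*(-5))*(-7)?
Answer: 179723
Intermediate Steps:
V(S) = 245 (V(S) = -35*(-7) = 245)
J = -48204
(V(-369) + 227682) + J = (245 + 227682) - 48204 = 227927 - 48204 = 179723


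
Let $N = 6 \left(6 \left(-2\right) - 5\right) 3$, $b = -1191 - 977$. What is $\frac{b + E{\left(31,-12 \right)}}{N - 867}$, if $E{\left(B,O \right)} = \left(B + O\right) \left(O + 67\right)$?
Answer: $\frac{1123}{1173} \approx 0.95737$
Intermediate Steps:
$b = -2168$
$N = -306$ ($N = 6 \left(-12 - 5\right) 3 = 6 \left(-17\right) 3 = \left(-102\right) 3 = -306$)
$E{\left(B,O \right)} = \left(67 + O\right) \left(B + O\right)$ ($E{\left(B,O \right)} = \left(B + O\right) \left(67 + O\right) = \left(67 + O\right) \left(B + O\right)$)
$\frac{b + E{\left(31,-12 \right)}}{N - 867} = \frac{-2168 + \left(\left(-12\right)^{2} + 67 \cdot 31 + 67 \left(-12\right) + 31 \left(-12\right)\right)}{-306 - 867} = \frac{-2168 + \left(144 + 2077 - 804 - 372\right)}{-1173} = \left(-2168 + 1045\right) \left(- \frac{1}{1173}\right) = \left(-1123\right) \left(- \frac{1}{1173}\right) = \frac{1123}{1173}$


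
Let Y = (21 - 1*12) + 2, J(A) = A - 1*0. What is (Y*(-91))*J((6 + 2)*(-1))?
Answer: 8008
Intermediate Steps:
J(A) = A (J(A) = A + 0 = A)
Y = 11 (Y = (21 - 12) + 2 = 9 + 2 = 11)
(Y*(-91))*J((6 + 2)*(-1)) = (11*(-91))*((6 + 2)*(-1)) = -8008*(-1) = -1001*(-8) = 8008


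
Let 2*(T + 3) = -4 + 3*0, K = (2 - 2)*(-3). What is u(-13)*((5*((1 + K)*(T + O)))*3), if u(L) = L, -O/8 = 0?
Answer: 975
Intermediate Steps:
O = 0 (O = -8*0 = 0)
K = 0 (K = 0*(-3) = 0)
T = -5 (T = -3 + (-4 + 3*0)/2 = -3 + (-4 + 0)/2 = -3 + (½)*(-4) = -3 - 2 = -5)
u(-13)*((5*((1 + K)*(T + O)))*3) = -13*5*((1 + 0)*(-5 + 0))*3 = -13*5*(1*(-5))*3 = -13*5*(-5)*3 = -(-325)*3 = -13*(-75) = 975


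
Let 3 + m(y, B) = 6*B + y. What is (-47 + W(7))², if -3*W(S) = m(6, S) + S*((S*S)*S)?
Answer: 6692569/9 ≈ 7.4362e+5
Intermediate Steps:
m(y, B) = -3 + y + 6*B (m(y, B) = -3 + (6*B + y) = -3 + (y + 6*B) = -3 + y + 6*B)
W(S) = -1 - 2*S - S⁴/3 (W(S) = -((-3 + 6 + 6*S) + S*((S*S)*S))/3 = -((3 + 6*S) + S*(S²*S))/3 = -((3 + 6*S) + S*S³)/3 = -((3 + 6*S) + S⁴)/3 = -(3 + S⁴ + 6*S)/3 = -1 - 2*S - S⁴/3)
(-47 + W(7))² = (-47 + (-1 - 2*7 - ⅓*7⁴))² = (-47 + (-1 - 14 - ⅓*2401))² = (-47 + (-1 - 14 - 2401/3))² = (-47 - 2446/3)² = (-2587/3)² = 6692569/9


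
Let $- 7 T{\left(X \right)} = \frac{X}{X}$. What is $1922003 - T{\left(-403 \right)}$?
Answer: $\frac{13454022}{7} \approx 1.922 \cdot 10^{6}$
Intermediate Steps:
$T{\left(X \right)} = - \frac{1}{7}$ ($T{\left(X \right)} = - \frac{X \frac{1}{X}}{7} = \left(- \frac{1}{7}\right) 1 = - \frac{1}{7}$)
$1922003 - T{\left(-403 \right)} = 1922003 - - \frac{1}{7} = 1922003 + \frac{1}{7} = \frac{13454022}{7}$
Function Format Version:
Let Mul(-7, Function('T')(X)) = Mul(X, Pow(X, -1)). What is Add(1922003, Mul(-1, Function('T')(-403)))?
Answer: Rational(13454022, 7) ≈ 1.9220e+6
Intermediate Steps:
Function('T')(X) = Rational(-1, 7) (Function('T')(X) = Mul(Rational(-1, 7), Mul(X, Pow(X, -1))) = Mul(Rational(-1, 7), 1) = Rational(-1, 7))
Add(1922003, Mul(-1, Function('T')(-403))) = Add(1922003, Mul(-1, Rational(-1, 7))) = Add(1922003, Rational(1, 7)) = Rational(13454022, 7)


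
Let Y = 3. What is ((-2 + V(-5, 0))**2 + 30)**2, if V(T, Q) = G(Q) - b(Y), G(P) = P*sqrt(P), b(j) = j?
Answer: 3025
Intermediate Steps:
G(P) = P**(3/2)
V(T, Q) = -3 + Q**(3/2) (V(T, Q) = Q**(3/2) - 1*3 = Q**(3/2) - 3 = -3 + Q**(3/2))
((-2 + V(-5, 0))**2 + 30)**2 = ((-2 + (-3 + 0**(3/2)))**2 + 30)**2 = ((-2 + (-3 + 0))**2 + 30)**2 = ((-2 - 3)**2 + 30)**2 = ((-5)**2 + 30)**2 = (25 + 30)**2 = 55**2 = 3025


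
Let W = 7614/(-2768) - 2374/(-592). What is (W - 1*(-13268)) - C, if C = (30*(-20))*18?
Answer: 308134659/12802 ≈ 24069.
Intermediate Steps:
W = 16123/12802 (W = 7614*(-1/2768) - 2374*(-1/592) = -3807/1384 + 1187/296 = 16123/12802 ≈ 1.2594)
C = -10800 (C = -600*18 = -10800)
(W - 1*(-13268)) - C = (16123/12802 - 1*(-13268)) - 1*(-10800) = (16123/12802 + 13268) + 10800 = 169873059/12802 + 10800 = 308134659/12802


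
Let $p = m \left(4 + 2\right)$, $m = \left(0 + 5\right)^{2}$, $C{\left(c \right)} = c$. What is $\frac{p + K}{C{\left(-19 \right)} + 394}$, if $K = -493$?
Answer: $- \frac{343}{375} \approx -0.91467$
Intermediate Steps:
$m = 25$ ($m = 5^{2} = 25$)
$p = 150$ ($p = 25 \left(4 + 2\right) = 25 \cdot 6 = 150$)
$\frac{p + K}{C{\left(-19 \right)} + 394} = \frac{150 - 493}{-19 + 394} = - \frac{343}{375}$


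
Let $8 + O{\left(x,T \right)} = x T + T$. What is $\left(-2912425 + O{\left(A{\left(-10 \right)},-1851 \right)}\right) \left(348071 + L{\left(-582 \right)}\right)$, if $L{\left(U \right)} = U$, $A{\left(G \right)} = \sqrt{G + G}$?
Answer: $-1012681632876 - 1286404278 i \sqrt{5} \approx -1.0127 \cdot 10^{12} - 2.8765 \cdot 10^{9} i$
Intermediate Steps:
$A{\left(G \right)} = \sqrt{2} \sqrt{G}$ ($A{\left(G \right)} = \sqrt{2 G} = \sqrt{2} \sqrt{G}$)
$O{\left(x,T \right)} = -8 + T + T x$ ($O{\left(x,T \right)} = -8 + \left(x T + T\right) = -8 + \left(T x + T\right) = -8 + \left(T + T x\right) = -8 + T + T x$)
$\left(-2912425 + O{\left(A{\left(-10 \right)},-1851 \right)}\right) \left(348071 + L{\left(-582 \right)}\right) = \left(-2912425 - \left(1859 + 1851 \sqrt{2} \sqrt{-10}\right)\right) \left(348071 - 582\right) = \left(-2912425 - \left(1859 + 1851 \sqrt{2} i \sqrt{10}\right)\right) 347489 = \left(-2912425 - \left(1859 + 1851 \cdot 2 i \sqrt{5}\right)\right) 347489 = \left(-2912425 - \left(1859 + 3702 i \sqrt{5}\right)\right) 347489 = \left(-2914284 - 3702 i \sqrt{5}\right) 347489 = -1012681632876 - 1286404278 i \sqrt{5}$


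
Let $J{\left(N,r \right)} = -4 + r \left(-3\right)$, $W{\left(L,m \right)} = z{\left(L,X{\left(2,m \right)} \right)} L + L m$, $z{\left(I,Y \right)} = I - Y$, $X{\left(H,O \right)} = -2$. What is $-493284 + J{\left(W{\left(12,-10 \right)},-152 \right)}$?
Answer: $-492832$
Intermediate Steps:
$W{\left(L,m \right)} = L m + L \left(2 + L\right)$ ($W{\left(L,m \right)} = \left(L - -2\right) L + L m = \left(L + 2\right) L + L m = \left(2 + L\right) L + L m = L \left(2 + L\right) + L m = L m + L \left(2 + L\right)$)
$J{\left(N,r \right)} = -4 - 3 r$
$-493284 + J{\left(W{\left(12,-10 \right)},-152 \right)} = -493284 - -452 = -493284 + \left(-4 + 456\right) = -493284 + 452 = -492832$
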